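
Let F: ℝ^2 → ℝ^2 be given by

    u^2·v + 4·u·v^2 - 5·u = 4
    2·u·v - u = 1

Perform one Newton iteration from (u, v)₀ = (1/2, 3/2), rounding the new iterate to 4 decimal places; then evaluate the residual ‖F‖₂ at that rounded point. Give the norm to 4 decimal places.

At (1/2, 3/2): F = (-1.6250, 0.0000).
Jacobian J = [[2·u·v + 4·v^2 - 5, u^2 + 8·u·v], [2·v - 1, 2·u]].
At the point, J = [[5.5000, 6.2500], [2.0000, 1.0000]] (det J = -7.0000).
Solving J·Δ = −F gives Δ = (-0.2321, 0.4643).
Then the next iterate is (u, v)₁ = (0.2679, 1.9643).
Re-evaluating at (0.2679, 1.9643): F = (-1.063780, -0.215428), so ‖F‖₂ = 1.0854.

1.0854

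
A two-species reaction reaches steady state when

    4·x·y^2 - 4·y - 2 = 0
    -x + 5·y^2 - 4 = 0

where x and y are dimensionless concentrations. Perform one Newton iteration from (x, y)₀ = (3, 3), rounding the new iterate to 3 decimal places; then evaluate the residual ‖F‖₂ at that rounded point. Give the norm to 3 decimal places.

At (3, 3): F = (94.000, 38.000).
Jacobian J = [[4·y^2, 8·x·y - 4], [-1, 10·y]].
At the point, J = [[36.000, 68.000], [-1.000, 30.000]] (det J = 1148.000).
Solving J·Δ = −F gives Δ = (-0.206, -1.274).
Then the next iterate is (x, y)₁ = (2.794, 1.726).
Re-evaluating at (2.794, 1.726): F = (24.39015, 8.10138), so ‖F‖₂ = 25.700.

25.700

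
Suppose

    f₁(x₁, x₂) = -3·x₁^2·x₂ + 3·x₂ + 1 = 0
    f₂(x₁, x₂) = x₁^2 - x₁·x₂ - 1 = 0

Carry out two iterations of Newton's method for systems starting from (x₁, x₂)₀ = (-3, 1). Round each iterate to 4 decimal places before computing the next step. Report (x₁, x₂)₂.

(-1.7676, -1.9614)

At (-3, 1): F = (-23.0000, 11.0000).
Jacobian J = [[-6·x₁·x₂, -3·x₁^2 + 3], [2·x₁ - x₂, -x₁]].
At the point, J = [[18.0000, -24.0000], [-7.0000, 3.0000]] (det J = -114.0000).
Solving J·Δ = −F gives Δ = (1.7105, 0.3246).
Then the next iterate is (x₁, x₂)₁ = (-1.2895, 1.3246).
Round to (-1.2895, 1.3246) and repeat: F = (-1.633875, 2.370882), J = [[10.248430, -1.988431], [-3.9036, 1.2895]].
Δ = (-0.4781, -3.2860), so (x₁, x₂)₂ = (-1.7676, -1.9614).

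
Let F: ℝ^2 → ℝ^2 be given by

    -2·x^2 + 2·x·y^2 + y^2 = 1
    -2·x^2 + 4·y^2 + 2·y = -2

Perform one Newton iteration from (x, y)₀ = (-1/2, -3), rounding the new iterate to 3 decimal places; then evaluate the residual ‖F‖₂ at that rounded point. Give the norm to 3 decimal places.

8.323

At (-1/2, -3): F = (-1.500, 31.500).
Jacobian J = [[-4·x + 2·y^2, 4·x·y + 2·y], [-4·x, 8·y + 2]].
At the point, J = [[20.000, 0.000], [2.000, -22.000]] (det J = -440.000).
Solving J·Δ = −F gives Δ = (0.075, 1.439).
Then the next iterate is (x, y)₁ = (-0.425, -1.561).
Re-evaluating at (-0.425, -1.561): F = (-0.99574, 8.26363), so ‖F‖₂ = 8.323.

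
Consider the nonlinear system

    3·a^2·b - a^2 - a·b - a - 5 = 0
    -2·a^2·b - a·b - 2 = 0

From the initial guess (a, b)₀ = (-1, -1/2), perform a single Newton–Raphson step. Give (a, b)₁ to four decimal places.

At (-1, -1/2): F = (-7.0000, -1.5000).
Jacobian J = [[6·a·b - 2·a - b - 1, 3·a^2 - a], [-4·a·b - b, -2·a^2 - a]].
At the point, J = [[4.5000, 4.0000], [-1.5000, -1.0000]] (det J = 1.5000).
Solving J·Δ = −F gives Δ = (-8.6667, 11.5000).
Then the next iterate is (a, b)₁ = (-9.6667, 11.0000).

(-9.6667, 11.0000)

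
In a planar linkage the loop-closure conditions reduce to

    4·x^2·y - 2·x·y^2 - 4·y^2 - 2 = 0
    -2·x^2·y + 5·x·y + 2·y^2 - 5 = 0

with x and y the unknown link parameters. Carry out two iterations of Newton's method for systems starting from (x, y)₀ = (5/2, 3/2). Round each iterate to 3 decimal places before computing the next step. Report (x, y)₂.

At (5/2, 3/2): F = (15.250, -0.500).
Jacobian J = [[8·x·y - 2·y^2, 4·x^2 - 4·x·y - 8·y], [-4·x·y + 5·y, -2·x^2 + 5·x + 4·y]].
At the point, J = [[25.500, -2.000], [-7.500, 6.000]] (det J = 138.000).
Solving J·Δ = −F gives Δ = (-0.656, -0.736).
Then the next iterate is (x, y)₁ = (1.844, 0.764).
Round to (1.844, 0.764) and repeat: F = (3.90397, -1.98424), J = [[10.10314, 1.85408], [-1.81526, 5.47533]].
Δ = (-0.427, 0.221), so (x, y)₂ = (1.417, 0.985).

(1.417, 0.985)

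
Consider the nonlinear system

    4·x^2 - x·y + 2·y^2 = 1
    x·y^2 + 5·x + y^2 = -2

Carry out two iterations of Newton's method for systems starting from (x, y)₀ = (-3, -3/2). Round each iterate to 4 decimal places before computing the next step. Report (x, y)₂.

At (-3, -3/2): F = (35.0000, -17.5000).
Jacobian J = [[8·x - y, -x + 4·y], [y^2 + 5, 2·x·y + 2·y]].
At the point, J = [[-22.5000, -3.0000], [7.2500, 6.0000]] (det J = -113.2500).
Solving J·Δ = −F gives Δ = (1.3907, 1.2362).
Then the next iterate is (x, y)₁ = (-1.6093, -0.2638).
Round to (-1.6093, -0.2638) and repeat: F = (9.074033, -6.088901), J = [[-12.6106, 0.5541], [5.069590, 0.321467]].
Δ = (0.9166, 4.4854), so (x, y)₂ = (-0.6927, 4.2216).

(-0.6927, 4.2216)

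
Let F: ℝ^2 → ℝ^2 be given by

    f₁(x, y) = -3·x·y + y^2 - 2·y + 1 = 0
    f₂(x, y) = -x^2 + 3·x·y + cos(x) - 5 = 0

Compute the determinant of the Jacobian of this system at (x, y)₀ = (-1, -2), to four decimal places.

J = [[-3·y, -3·x + 2·y - 2], [-2·x + 3·y - sin(x), 3·x]].
At the point, J = [[6.0000, -3.0000], [-3.158529, -3.0000]].
det J = -27.4756.

-27.4756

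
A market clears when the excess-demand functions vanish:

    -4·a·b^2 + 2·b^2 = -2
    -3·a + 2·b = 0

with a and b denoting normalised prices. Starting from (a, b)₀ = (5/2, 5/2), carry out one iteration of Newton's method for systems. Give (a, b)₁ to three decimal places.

At (5/2, 5/2): F = (-48.000, -2.500).
Jacobian J = [[-4·b^2, -8·a·b + 4·b], [-3, 2]].
At the point, J = [[-25.000, -40.000], [-3.000, 2.000]] (det J = -170.000).
Solving J·Δ = −F gives Δ = (-1.153, -0.479).
Then the next iterate is (a, b)₁ = (1.347, 2.021).

(1.347, 2.021)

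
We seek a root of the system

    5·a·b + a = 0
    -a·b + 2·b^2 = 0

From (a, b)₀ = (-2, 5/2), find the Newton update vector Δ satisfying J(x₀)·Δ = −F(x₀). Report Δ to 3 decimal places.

(1.088, -1.232)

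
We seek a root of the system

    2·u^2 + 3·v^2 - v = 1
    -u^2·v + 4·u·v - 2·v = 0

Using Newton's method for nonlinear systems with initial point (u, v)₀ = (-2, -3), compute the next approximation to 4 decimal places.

(-1.1860, -1.3953)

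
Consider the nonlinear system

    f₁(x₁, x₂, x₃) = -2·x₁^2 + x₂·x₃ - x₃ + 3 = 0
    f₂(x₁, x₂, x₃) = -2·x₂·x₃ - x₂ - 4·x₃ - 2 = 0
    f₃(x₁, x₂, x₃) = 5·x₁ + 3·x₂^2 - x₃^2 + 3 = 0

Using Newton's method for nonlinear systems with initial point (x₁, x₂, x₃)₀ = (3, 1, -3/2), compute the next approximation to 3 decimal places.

(2.054, -1.431, -1.310)

At (3, 1, -3/2): F = (-15.000, 6.000, 18.750).
Jacobian J = [[-4·x₁, x₃, x₂ - 1], [0, -2·x₃ - 1, -2·x₂ - 4], [5, 6·x₂, -2·x₃]].
At the point, J = [[-12.000, -1.500, 0.000], [0.000, 2.000, -6.000], [5.000, 6.000, 3.000]] (det J = -459.000).
Solving J·Δ = −F gives Δ = (-0.946, -2.431, 0.190).
Then the next iterate is (x₁, x₂, x₃)₁ = (2.054, -1.431, -1.310).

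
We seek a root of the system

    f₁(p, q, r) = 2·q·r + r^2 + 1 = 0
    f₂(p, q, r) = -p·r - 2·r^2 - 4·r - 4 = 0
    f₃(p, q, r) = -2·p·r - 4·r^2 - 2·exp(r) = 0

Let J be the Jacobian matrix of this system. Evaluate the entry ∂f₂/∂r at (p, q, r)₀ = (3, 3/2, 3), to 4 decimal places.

∂f₂/∂r = -p - 4·r - 4.
At (3, 3/2, 3) this is -19.0000.

-19.0000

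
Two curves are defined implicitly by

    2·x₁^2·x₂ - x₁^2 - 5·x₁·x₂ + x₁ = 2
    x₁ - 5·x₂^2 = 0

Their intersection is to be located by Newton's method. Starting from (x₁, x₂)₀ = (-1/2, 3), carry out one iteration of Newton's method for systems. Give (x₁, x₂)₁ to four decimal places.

At (-1/2, 3): F = (6.2500, -45.5000).
Jacobian J = [[4·x₁·x₂ - 2·x₁ - 5·x₂ + 1, 2·x₁^2 - 5·x₁], [1, -10·x₂]].
At the point, J = [[-19.0000, 3.0000], [1.0000, -30.0000]] (det J = 567.0000).
Solving J·Δ = −F gives Δ = (0.0899, -1.5137).
Then the next iterate is (x₁, x₂)₁ = (-0.4101, 1.4863).

(-0.4101, 1.4863)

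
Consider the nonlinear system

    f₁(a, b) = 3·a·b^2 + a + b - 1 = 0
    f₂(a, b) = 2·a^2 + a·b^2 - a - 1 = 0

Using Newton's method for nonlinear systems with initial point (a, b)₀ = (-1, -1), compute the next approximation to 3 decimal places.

At (-1, -1): F = (-6.000, 1.000).
Jacobian J = [[3·b^2 + 1, 6·a·b + 1], [4·a + b^2 - 1, 2·a·b]].
At the point, J = [[4.000, 7.000], [-4.000, 2.000]] (det J = 36.000).
Solving J·Δ = −F gives Δ = (0.528, 0.556).
Then the next iterate is (a, b)₁ = (-0.472, -0.444).

(-0.472, -0.444)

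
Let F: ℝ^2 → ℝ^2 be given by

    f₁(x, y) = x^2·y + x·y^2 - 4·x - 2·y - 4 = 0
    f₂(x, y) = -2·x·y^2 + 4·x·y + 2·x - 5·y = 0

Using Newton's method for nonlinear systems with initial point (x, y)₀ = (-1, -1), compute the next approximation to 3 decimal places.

At (-1, -1): F = (0.000, 9.000).
Jacobian J = [[2·x·y + y^2 - 4, x^2 + 2·x·y - 2], [-2·y^2 + 4·y + 2, -4·x·y + 4·x - 5]].
At the point, J = [[-1.000, 1.000], [-4.000, -13.000]] (det J = 17.000).
Solving J·Δ = −F gives Δ = (0.529, 0.529).
Then the next iterate is (x, y)₁ = (-0.471, -0.471).

(-0.471, -0.471)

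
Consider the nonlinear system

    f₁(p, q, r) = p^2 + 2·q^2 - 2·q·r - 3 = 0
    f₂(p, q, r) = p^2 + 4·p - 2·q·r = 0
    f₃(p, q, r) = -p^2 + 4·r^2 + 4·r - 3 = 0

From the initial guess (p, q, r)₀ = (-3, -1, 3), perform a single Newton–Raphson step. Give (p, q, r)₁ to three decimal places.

At (-3, -1, 3): F = (14.000, 3.000, 36.000).
Jacobian J = [[2·p, 4·q - 2·r, -2·q], [2·p + 4, -2·r, -2·q], [-2·p, 0, 8·r + 4]].
At the point, J = [[-6.000, -10.000, 2.000], [-2.000, -6.000, 2.000], [6.000, 0.000, 28.000]] (det J = 400.000).
Solving J·Δ = −F gives Δ = (4.500, -1.750, -2.250).
Then the next iterate is (p, q, r)₁ = (1.500, -2.750, 0.750).

(1.500, -2.750, 0.750)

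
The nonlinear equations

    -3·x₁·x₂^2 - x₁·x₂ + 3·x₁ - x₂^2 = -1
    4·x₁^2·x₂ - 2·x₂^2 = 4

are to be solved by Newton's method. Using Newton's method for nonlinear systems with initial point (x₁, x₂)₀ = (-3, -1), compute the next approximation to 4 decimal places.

(-1.1080, -1.0852)

At (-3, -1): F = (-3.0000, -42.0000).
Jacobian J = [[-3·x₂^2 - x₂ + 3, -6·x₁·x₂ - x₁ - 2·x₂], [8·x₁·x₂, 4·x₁^2 - 4·x₂]].
At the point, J = [[1.0000, -13.0000], [24.0000, 40.0000]] (det J = 352.0000).
Solving J·Δ = −F gives Δ = (1.8920, -0.0852).
Then the next iterate is (x₁, x₂)₁ = (-1.1080, -1.0852).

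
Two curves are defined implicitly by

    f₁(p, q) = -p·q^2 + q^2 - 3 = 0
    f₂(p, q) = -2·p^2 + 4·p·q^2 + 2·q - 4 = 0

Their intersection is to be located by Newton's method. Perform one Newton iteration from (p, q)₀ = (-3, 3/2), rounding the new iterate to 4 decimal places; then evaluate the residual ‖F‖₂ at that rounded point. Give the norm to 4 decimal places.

At (-3, 3/2): F = (6.0000, -46.0000).
Jacobian J = [[-q^2, -2·p·q + 2·q], [-4·p + 4·q^2, 8·p·q + 2]].
At the point, J = [[-2.2500, 12.0000], [21.0000, -34.0000]] (det J = -175.5000).
Solving J·Δ = −F gives Δ = (1.9829, -0.1282).
Then the next iterate is (p, q)₁ = (-1.0171, 1.3718).
Re-evaluating at (-1.0171, 1.3718): F = (0.795850, -10.981443), so ‖F‖₂ = 11.0102.

11.0102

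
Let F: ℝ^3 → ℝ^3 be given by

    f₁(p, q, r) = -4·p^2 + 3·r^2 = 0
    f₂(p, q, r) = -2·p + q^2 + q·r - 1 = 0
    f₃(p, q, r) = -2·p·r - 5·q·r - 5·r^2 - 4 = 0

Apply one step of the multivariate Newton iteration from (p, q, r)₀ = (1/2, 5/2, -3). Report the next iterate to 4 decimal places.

(-0.0872, 1.5691, -1.4251)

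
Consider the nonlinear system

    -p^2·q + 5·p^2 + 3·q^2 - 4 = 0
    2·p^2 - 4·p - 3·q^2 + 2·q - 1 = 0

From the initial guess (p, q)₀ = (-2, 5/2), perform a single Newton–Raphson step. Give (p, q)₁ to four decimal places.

(-0.7195, 1.4141)

At (-2, 5/2): F = (24.7500, 1.2500).
Jacobian J = [[-2·p·q + 10·p, -p^2 + 6·q], [4·p - 4, -6·q + 2]].
At the point, J = [[-10.0000, 11.0000], [-12.0000, -13.0000]] (det J = 262.0000).
Solving J·Δ = −F gives Δ = (1.2805, -1.0859).
Then the next iterate is (p, q)₁ = (-0.7195, 1.4141).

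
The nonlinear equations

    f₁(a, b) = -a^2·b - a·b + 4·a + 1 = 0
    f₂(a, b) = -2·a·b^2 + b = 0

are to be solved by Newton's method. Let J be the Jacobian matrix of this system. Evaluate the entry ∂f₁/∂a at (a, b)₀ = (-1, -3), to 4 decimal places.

1.0000

∂f₁/∂a = -2·a·b - b + 4.
At (-1, -3) this is 1.0000.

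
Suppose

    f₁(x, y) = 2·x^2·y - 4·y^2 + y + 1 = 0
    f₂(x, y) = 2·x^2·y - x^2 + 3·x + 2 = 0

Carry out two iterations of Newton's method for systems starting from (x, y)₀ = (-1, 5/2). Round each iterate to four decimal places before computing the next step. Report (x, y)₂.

(-0.5557, 0.8692)

At (-1, 5/2): F = (-16.5000, 3.0000).
Jacobian J = [[4·x·y, 2·x^2 - 8·y + 1], [4·x·y - 2·x + 3, 2·x^2]].
At the point, J = [[-10.0000, -17.0000], [-5.0000, 2.0000]] (det J = -105.0000).
Solving J·Δ = −F gives Δ = (0.1714, -1.0714).
Then the next iterate is (x, y)₁ = (-0.8286, 1.4286).
Round to (-0.8286, 1.4286) and repeat: F = (-3.773301, 0.789313), J = [[-4.734952, -9.055644], [-0.077752, 1.373156]].
Δ = (0.2729, -0.5594), so (x, y)₂ = (-0.5557, 0.8692).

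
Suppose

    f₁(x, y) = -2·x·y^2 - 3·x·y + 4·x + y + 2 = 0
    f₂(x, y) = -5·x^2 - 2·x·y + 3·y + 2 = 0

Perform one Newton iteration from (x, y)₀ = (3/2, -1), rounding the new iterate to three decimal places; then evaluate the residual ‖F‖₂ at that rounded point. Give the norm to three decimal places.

At (3/2, -1): F = (8.500, -9.250).
Jacobian J = [[-2·y^2 - 3·y + 4, -4·x·y - 3·x + 1], [-10·x - 2·y, -2·x + 3]].
At the point, J = [[5.000, 2.500], [-13.000, 0.000]] (det J = 32.500).
Solving J·Δ = −F gives Δ = (-0.712, -1.977).
Then the next iterate is (x, y)₁ = (0.788, -2.977).
Re-evaluating at (0.788, -2.977): F = (-4.75472, -5.34397), so ‖F‖₂ = 7.153.

7.153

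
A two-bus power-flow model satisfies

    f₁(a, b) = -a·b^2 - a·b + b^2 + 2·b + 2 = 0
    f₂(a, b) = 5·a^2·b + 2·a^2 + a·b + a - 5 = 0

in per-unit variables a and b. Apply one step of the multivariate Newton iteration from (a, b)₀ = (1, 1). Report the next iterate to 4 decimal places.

At (1, 1): F = (3.0000, 4.0000).
Jacobian J = [[-b^2 - b, -2·a·b - a + 2·b + 2], [10·a·b + 4·a + b + 1, 5·a^2 + a]].
At the point, J = [[-2.0000, 1.0000], [16.0000, 6.0000]] (det J = -28.0000).
Solving J·Δ = −F gives Δ = (0.5000, -2.0000).
Then the next iterate is (a, b)₁ = (1.5000, -1.0000).

(1.5000, -1.0000)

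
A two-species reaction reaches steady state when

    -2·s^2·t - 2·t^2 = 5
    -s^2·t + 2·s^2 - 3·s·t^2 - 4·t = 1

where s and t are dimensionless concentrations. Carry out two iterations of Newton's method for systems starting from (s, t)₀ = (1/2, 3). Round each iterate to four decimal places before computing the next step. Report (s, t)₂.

At (1/2, 3): F = (-24.5000, -26.7500).
Jacobian J = [[-4·s·t, -2·s^2 - 4·t], [-2·s·t + 4·s - 3·t^2, -s^2 - 6·s·t - 4]].
At the point, J = [[-6.0000, -12.5000], [-28.0000, -13.2500]] (det J = -270.5000).
Solving J·Δ = −F gives Δ = (-0.0360, -1.9427).
Then the next iterate is (s, t)₁ = (0.4640, 1.0573).
Round to (0.4640, 1.0573) and repeat: F = (-7.691032, -6.582334), J = [[-1.962349, -4.659792], [-2.478824, -7.158819]].
Δ = (-9.7651, 2.4618), so (s, t)₂ = (-9.3011, 3.5191).

(-9.3011, 3.5191)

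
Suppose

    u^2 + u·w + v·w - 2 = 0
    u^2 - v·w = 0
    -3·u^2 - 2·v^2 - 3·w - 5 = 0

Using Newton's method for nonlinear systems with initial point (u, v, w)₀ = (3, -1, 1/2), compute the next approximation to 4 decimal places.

At (3, -1, 1/2): F = (8.0000, 9.5000, -35.5000).
Jacobian J = [[2·u + w, w, u + v], [2·u, -w, -v], [-6·u, -4·v, -3]].
At the point, J = [[6.5000, 0.5000, 2.0000], [6.0000, -0.5000, 1.0000], [-18.0000, 4.0000, -3.0000]] (det J = 13.7500).
Solving J·Δ = −F gives Δ = (-1.2364, 2.8000, -0.6818).
Then the next iterate is (u, v, w)₁ = (1.7636, 1.8000, -0.1818).

(1.7636, 1.8000, -0.1818)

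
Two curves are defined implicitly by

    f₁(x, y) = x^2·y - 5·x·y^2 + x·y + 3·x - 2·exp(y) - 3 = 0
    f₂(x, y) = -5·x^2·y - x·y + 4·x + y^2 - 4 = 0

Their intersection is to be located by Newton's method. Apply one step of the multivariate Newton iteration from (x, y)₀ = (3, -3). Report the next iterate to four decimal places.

At (3, -3): F = (-165.099574, 161.0000).
Jacobian J = [[2·x·y - 5·y^2 + y + 3, x^2 - 10·x·y + x - 2·exp(y)], [-10·x·y - y + 4, -5·x^2 - x + 2·y]].
At the point, J = [[-63.0000, 101.900426], [97.0000, -54.0000]] (det J = -6482.341309).
Solving J·Δ = −F gives Δ = (-1.1555, 0.9058).
Then the next iterate is (x, y)₁ = (1.8445, -2.0942).

(1.8445, -2.0942)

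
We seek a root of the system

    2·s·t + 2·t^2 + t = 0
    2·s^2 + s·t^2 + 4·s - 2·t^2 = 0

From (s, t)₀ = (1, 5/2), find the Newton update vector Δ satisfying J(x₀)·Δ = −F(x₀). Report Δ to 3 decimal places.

At (1, 5/2): F = (20.000, -0.250).
Jacobian J = [[2·t, 2·s + 4·t + 1], [4·s + t^2 + 4, 2·s·t - 4·t]].
At the point, J = [[5.000, 13.000], [14.250, -5.000]] (det J = -210.250).
Solving J·Δ = −F gives Δ = (-0.460, -1.361).

(-0.460, -1.361)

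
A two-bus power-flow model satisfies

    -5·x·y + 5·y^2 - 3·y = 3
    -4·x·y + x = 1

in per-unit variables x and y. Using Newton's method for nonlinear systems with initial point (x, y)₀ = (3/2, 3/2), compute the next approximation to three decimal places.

At (3/2, 3/2): F = (-7.500, -8.500).
Jacobian J = [[-5·y, -5·x + 10·y - 3], [-4·y + 1, -4·x]].
At the point, J = [[-7.500, 4.500], [-5.000, -6.000]] (det J = 67.500).
Solving J·Δ = −F gives Δ = (-1.233, -0.389).
Then the next iterate is (x, y)₁ = (0.267, 1.111).

(0.267, 1.111)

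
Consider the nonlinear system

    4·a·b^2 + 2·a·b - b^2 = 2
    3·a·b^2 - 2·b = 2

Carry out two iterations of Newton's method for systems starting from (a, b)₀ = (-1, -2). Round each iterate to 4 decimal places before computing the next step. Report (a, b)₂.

At (-1, -2): F = (-18.0000, -10.0000).
Jacobian J = [[4·b^2 + 2·b, 8·a·b + 2·a - 2·b], [3·b^2, 6·a·b - 2]].
At the point, J = [[12.0000, 18.0000], [12.0000, 10.0000]] (det J = -96.0000).
Solving J·Δ = −F gives Δ = (0.0000, 1.0000).
Then the next iterate is (a, b)₁ = (-1.0000, -1.0000).
Round to (-1.0000, -1.0000) and repeat: F = (-5.0000, -3.0000), J = [[2.0000, 8.0000], [3.0000, 4.0000]].
Δ = (0.2500, 0.5625), so (a, b)₂ = (-0.7500, -0.4375).

(-0.7500, -0.4375)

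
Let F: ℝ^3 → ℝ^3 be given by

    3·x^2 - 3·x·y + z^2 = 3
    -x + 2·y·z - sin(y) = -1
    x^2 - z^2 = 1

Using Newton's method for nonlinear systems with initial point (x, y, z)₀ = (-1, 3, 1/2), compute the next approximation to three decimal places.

(-2.515, -8.586, 3.280)

At (-1, 3, 1/2): F = (9.250, 4.85888, -0.250).
Jacobian J = [[6·x - 3·y, -3·x, 2·z], [-1, 2·z - cos(y), 2·y], [2·x, 0, -2·z]].
At the point, J = [[-15.000, 3.000, 1.000], [-1.000, 1.98999, 6.000], [-2.000, 0.000, -1.000]] (det J = -5.17013).
Solving J·Δ = −F gives Δ = (-1.515, -11.586, 2.780).
Then the next iterate is (x, y, z)₁ = (-2.515, -8.586, 3.280).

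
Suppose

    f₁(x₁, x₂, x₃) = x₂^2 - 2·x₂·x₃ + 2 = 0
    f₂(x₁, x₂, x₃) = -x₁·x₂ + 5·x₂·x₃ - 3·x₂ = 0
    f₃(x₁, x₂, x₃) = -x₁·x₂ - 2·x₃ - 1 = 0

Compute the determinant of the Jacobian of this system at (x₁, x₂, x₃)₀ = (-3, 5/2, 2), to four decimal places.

-123.7500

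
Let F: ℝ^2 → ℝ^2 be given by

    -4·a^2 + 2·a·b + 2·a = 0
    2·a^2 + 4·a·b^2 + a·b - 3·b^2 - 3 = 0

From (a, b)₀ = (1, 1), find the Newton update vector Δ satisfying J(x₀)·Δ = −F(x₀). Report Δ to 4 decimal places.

At (1, 1): F = (0.0000, 1.0000).
Jacobian J = [[-8·a + 2·b + 2, 2·a], [4·a + 4·b^2 + b, 8·a·b + a - 6·b]].
At the point, J = [[-4.0000, 2.0000], [9.0000, 3.0000]] (det J = -30.0000).
Solving J·Δ = −F gives Δ = (-0.0667, -0.1333).

(-0.0667, -0.1333)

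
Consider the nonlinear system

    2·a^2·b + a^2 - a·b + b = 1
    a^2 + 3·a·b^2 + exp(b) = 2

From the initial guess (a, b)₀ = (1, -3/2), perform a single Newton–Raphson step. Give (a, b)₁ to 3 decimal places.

At (1, -3/2): F = (-3.000, 5.97313).
Jacobian J = [[4·a·b + 2·a - b, 2·a^2 - a + 1], [2·a + 3·b^2, 6·a·b + exp(b)]].
At the point, J = [[-2.500, 2.000], [8.750, -8.77687]] (det J = 4.44217).
Solving J·Δ = −F gives Δ = (-3.238, -2.548).
Then the next iterate is (a, b)₁ = (-2.238, -4.048).

(-2.238, -4.048)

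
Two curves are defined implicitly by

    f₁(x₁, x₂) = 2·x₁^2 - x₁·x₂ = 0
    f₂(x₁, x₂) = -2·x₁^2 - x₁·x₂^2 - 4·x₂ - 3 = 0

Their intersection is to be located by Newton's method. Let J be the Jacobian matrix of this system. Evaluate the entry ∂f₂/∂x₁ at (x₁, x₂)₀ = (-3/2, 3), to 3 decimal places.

-3.000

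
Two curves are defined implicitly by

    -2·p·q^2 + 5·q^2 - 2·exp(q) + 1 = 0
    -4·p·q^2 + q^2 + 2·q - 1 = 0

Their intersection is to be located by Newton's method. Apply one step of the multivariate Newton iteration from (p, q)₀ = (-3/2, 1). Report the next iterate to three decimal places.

(1.181, 1.170)

At (-3/2, 1): F = (3.56344, 8.000).
Jacobian J = [[-2·q^2, -4·p·q + 10·q - 2·exp(q)], [-4·q^2, -8·p·q + 2·q + 2]].
At the point, J = [[-2.000, 10.56344], [-4.000, 16.000]] (det J = 10.25375).
Solving J·Δ = −F gives Δ = (2.681, 0.170).
Then the next iterate is (p, q)₁ = (1.181, 1.170).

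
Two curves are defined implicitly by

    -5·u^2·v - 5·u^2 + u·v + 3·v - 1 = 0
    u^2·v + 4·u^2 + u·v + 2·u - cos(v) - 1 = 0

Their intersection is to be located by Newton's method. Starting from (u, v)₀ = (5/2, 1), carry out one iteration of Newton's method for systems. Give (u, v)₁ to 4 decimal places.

At (5/2, 1): F = (-58.0000, 37.209698).
Jacobian J = [[-10·u·v - 10·u + v, -5·u^2 + u + 3], [2·u·v + 8·u + v + 2, u^2 + u + sin(v)]].
At the point, J = [[-49.0000, -25.7500], [28.0000, 9.591471]] (det J = 251.017922).
Solving J·Δ = −F gives Δ = (-1.6009, 0.7939).
Then the next iterate is (u, v)₁ = (0.8991, 1.7939).

(0.8991, 1.7939)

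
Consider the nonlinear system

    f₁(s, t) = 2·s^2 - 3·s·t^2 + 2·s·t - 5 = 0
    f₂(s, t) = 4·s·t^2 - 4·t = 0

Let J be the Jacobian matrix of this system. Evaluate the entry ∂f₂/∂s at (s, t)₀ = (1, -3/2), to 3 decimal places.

9.000

∂f₂/∂s = 4·t^2.
At (1, -3/2) this is 9.000.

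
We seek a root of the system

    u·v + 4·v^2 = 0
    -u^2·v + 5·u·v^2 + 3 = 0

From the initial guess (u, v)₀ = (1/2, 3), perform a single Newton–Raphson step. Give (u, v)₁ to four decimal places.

(0.4459, 1.4760)

At (1/2, 3): F = (37.5000, 24.7500).
Jacobian J = [[v, u + 8·v], [-2·u·v + 5·v^2, -u^2 + 10·u·v]].
At the point, J = [[3.0000, 24.5000], [42.0000, 14.7500]] (det J = -984.7500).
Solving J·Δ = −F gives Δ = (-0.0541, -1.5240).
Then the next iterate is (u, v)₁ = (0.4459, 1.4760).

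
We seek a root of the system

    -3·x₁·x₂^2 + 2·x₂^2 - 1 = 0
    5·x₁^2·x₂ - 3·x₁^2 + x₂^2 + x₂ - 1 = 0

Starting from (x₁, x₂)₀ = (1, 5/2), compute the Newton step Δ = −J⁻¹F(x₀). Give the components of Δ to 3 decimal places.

At (1, 5/2): F = (-7.250, 17.250).
Jacobian J = [[-3·x₂^2, -6·x₁·x₂ + 4·x₂], [10·x₁·x₂ - 6·x₁, 5·x₁^2 + 2·x₂ + 1]].
At the point, J = [[-18.750, -5.000], [19.000, 11.000]] (det J = -111.250).
Solving J·Δ = −F gives Δ = (0.058, -1.669).

(0.058, -1.669)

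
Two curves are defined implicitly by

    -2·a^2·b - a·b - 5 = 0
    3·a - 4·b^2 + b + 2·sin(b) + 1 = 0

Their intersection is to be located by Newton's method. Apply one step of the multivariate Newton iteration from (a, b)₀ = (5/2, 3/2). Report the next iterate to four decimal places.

At (5/2, 3/2): F = (-27.5000, 2.994990).
Jacobian J = [[-4·a·b - b, -2·a^2 - a], [3, -8·b + 2·cos(b) + 1]].
At the point, J = [[-16.5000, -15.0000], [3.0000, -10.858526]] (det J = 224.165672).
Solving J·Δ = −F gives Δ = (-1.5325, -0.1476).
Then the next iterate is (a, b)₁ = (0.9675, 1.3524).

(0.9675, 1.3524)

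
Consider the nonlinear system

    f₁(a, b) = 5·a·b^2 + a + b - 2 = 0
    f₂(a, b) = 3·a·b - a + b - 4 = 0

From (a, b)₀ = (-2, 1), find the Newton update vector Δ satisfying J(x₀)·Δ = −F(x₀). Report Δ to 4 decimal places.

At (-2, 1): F = (-13.0000, -7.0000).
Jacobian J = [[5·b^2 + 1, 10·a·b + 1], [3·b - 1, 3·a + 1]].
At the point, J = [[6.0000, -19.0000], [2.0000, -5.0000]] (det J = 8.0000).
Solving J·Δ = −F gives Δ = (8.5000, 2.0000).

(8.5000, 2.0000)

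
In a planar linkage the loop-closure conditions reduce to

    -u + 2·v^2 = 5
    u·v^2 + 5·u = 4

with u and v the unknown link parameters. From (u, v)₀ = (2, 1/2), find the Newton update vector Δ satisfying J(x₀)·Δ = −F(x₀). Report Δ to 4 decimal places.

(-2.0800, 2.2100)

At (2, 1/2): F = (-6.5000, 6.5000).
Jacobian J = [[-1, 4·v], [v^2 + 5, 2·u·v]].
At the point, J = [[-1.0000, 2.0000], [5.2500, 2.0000]] (det J = -12.5000).
Solving J·Δ = −F gives Δ = (-2.0800, 2.2100).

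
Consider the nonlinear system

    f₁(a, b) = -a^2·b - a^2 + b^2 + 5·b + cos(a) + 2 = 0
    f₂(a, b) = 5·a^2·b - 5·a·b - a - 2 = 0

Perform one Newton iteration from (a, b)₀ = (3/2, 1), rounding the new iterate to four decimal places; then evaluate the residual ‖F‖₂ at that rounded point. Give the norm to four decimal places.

At (3/2, 1): F = (3.570737, 0.2500).
Jacobian J = [[-2·a·b - 2·a - sin(a), -a^2 + 2·b + 5], [10·a·b - 5·b - 1, 5·a^2 - 5·a]].
At the point, J = [[-6.997495, 4.7500], [9.0000, 3.7500]] (det J = -68.990606).
Solving J·Δ = −F gives Δ = (0.1769, -0.4912).
Then the next iterate is (a, b)₁ = (1.6769, 0.5088).
Re-evaluating at (1.6769, 0.5088): F = (0.454237, -0.789222), so ‖F‖₂ = 0.9106.

0.9106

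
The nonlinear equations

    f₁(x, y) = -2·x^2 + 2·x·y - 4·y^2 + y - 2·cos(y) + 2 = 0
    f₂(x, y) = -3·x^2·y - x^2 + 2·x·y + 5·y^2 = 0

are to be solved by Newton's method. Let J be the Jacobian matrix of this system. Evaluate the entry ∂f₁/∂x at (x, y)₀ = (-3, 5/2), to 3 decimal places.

∂f₁/∂x = -4·x + 2·y.
At (-3, 5/2) this is 17.000.

17.000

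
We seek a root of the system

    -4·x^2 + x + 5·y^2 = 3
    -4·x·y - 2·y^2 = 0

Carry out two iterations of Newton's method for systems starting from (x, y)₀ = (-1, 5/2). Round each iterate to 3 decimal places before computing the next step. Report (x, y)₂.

(-0.477, 1.017)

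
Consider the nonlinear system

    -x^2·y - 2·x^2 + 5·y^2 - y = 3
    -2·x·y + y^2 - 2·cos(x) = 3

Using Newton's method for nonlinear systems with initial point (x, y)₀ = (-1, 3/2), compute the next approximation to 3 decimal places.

(-1.011, 1.256)

At (-1, 3/2): F = (3.250, 1.16940).
Jacobian J = [[-2·x·y - 4·x, -x^2 + 10·y - 1], [-2·y + 2·sin(x), -2·x + 2·y]].
At the point, J = [[7.000, 13.000], [-4.68294, 5.000]] (det J = 95.87825).
Solving J·Δ = −F gives Δ = (-0.011, -0.244).
Then the next iterate is (x, y)₁ = (-1.011, 1.256).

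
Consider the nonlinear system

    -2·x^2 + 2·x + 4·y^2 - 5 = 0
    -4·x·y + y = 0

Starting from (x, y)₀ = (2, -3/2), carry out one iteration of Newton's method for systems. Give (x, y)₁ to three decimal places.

(0.895, -0.947)

At (2, -3/2): F = (0.000, 10.500).
Jacobian J = [[-4·x + 2, 8·y], [-4·y, -4·x + 1]].
At the point, J = [[-6.000, -12.000], [6.000, -7.000]] (det J = 114.000).
Solving J·Δ = −F gives Δ = (-1.105, 0.553).
Then the next iterate is (x, y)₁ = (0.895, -0.947).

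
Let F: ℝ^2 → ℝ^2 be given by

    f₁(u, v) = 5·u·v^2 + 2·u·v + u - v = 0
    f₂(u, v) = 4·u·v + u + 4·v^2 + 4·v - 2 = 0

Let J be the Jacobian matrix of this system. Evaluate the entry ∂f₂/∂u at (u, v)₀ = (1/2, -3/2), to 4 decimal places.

∂f₂/∂u = 4·v + 1.
At (1/2, -3/2) this is -5.0000.

-5.0000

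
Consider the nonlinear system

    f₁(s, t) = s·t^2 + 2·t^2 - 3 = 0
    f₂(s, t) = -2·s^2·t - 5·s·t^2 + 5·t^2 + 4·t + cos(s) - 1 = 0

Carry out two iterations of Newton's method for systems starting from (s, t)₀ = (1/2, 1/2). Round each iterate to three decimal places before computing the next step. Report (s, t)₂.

(1.802, 0.993)

At (1/2, 1/2): F = (-2.375, 2.25258).
Jacobian J = [[t^2, 2·s·t + 4·t], [-4·s·t - 5·t^2 - sin(s), -2·s^2 - 10·s·t + 10·t + 4]].
At the point, J = [[0.250, 2.500], [-2.72943, 6.000]] (det J = 8.32356).
Solving J·Δ = −F gives Δ = (2.389, 0.711).
Then the next iterate is (s, t)₁ = (2.889, 1.211).
Round to (2.889, 1.211) and repeat: F = (4.16982, -31.19035), J = [[1.46652, 11.84116], [-21.57684, -35.56843]].
Δ = (-1.087, -0.218), so (s, t)₂ = (1.802, 0.993).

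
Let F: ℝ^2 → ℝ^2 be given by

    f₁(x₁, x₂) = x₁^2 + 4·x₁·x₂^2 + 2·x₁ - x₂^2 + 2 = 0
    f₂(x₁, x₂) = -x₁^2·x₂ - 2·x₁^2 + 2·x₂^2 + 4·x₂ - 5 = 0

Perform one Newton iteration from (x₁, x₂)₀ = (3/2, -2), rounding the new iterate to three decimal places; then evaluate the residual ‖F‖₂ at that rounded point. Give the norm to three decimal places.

24.209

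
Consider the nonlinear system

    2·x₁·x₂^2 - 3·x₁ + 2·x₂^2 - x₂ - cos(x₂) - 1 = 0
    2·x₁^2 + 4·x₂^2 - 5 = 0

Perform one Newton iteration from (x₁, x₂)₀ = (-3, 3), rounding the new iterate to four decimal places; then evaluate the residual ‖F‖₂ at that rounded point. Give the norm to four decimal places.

317.9104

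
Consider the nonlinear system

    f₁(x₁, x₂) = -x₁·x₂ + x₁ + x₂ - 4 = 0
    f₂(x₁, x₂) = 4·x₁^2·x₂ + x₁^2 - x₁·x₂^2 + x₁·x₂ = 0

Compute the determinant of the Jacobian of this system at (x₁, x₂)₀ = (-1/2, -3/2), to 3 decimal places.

J = [[-x₂ + 1, -x₁ + 1], [8·x₁·x₂ + 2·x₁ - x₂^2 + x₂, 4·x₁^2 - 2·x₁·x₂ + x₁]].
At the point, J = [[2.500, 1.500], [1.250, -1.000]].
det J = -4.375.

-4.375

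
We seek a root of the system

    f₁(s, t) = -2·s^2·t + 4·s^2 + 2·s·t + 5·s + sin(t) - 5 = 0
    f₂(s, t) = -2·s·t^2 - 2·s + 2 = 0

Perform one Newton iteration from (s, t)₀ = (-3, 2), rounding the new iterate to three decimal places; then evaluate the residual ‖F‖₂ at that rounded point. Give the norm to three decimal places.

15.907

At (-3, 2): F = (-31.09070, 32.000).
Jacobian J = [[-4·s·t + 8·s + 2·t + 5, -2·s^2 + 2·s + cos(t)], [-2·t^2 - 2, -4·s·t]].
At the point, J = [[9.000, -24.41615], [-10.000, 24.000]] (det J = -28.16147).
Solving J·Δ = −F gives Δ = (1.248, -0.813).
Then the next iterate is (s, t)₁ = (-1.752, 1.187).
Re-evaluating at (-1.752, 1.187): F = (-12.00098, 10.44103), so ‖F‖₂ = 15.907.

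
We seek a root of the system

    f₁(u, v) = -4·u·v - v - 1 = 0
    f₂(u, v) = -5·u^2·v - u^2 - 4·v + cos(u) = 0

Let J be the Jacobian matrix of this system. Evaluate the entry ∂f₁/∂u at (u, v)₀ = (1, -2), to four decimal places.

8.0000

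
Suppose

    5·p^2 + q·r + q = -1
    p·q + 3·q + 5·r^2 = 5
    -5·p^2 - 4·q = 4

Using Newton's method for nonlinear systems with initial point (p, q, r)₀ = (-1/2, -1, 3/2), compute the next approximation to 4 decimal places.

(-0.9808, -1.9135, 1.3702)

At (-1/2, -1, 3/2): F = (-0.2500, 3.7500, -1.2500).
Jacobian J = [[10·p, r + 1, q], [q, p + 3, 10·r], [-10·p, -4, 0]].
At the point, J = [[-5.0000, 2.5000, -1.0000], [-1.0000, 2.5000, 15.0000], [5.0000, -4.0000, 0.0000]] (det J = -104.0000).
Solving J·Δ = −F gives Δ = (-0.4808, -0.9135, -0.1298).
Then the next iterate is (p, q, r)₁ = (-0.9808, -1.9135, 1.3702).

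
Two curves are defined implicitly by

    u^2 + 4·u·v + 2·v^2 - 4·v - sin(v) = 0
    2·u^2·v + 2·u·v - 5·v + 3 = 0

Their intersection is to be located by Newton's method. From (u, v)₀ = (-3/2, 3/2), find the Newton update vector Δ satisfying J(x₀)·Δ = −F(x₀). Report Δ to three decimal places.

(0.664, -1.782)

At (-3/2, 3/2): F = (-9.24749, -2.250).
Jacobian J = [[2·u + 4·v, 4·u + 4·v - cos(v) - 4], [4·u·v + 2·v, 2·u^2 + 2·u - 5]].
At the point, J = [[3.000, -4.07074], [-6.000, -3.500]] (det J = -34.92442).
Solving J·Δ = −F gives Δ = (0.664, -1.782).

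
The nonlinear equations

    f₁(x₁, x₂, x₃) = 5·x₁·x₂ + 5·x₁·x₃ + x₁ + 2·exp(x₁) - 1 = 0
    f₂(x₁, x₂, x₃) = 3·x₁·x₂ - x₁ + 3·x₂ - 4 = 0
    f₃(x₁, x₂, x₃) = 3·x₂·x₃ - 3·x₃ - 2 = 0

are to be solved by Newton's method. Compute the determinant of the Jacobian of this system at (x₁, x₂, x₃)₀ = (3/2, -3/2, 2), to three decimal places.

-1257.940

J = [[5·x₂ + 5·x₃ + 2·exp(x₁) + 1, 5·x₁, 5·x₁], [3·x₂ - 1, 3·x₁ + 3, 0], [0, 3·x₃, 3·x₂ - 3]].
At the point, J = [[12.46338, 7.500, 7.500], [-5.500, 7.500, 0.000], [0.000, 6.000, -7.500]].
det J = -1257.940.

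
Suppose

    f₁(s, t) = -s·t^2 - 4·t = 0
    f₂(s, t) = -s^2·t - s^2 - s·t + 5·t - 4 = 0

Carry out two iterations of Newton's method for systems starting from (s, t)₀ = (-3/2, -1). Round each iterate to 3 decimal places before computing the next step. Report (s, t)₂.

At (-3/2, -1): F = (5.500, -10.500).
Jacobian J = [[-t^2, -2·s·t - 4], [-2·s·t - 2·s - t, -s^2 - s + 5]].
At the point, J = [[-1.000, -7.000], [1.000, 4.250]] (det J = 2.750).
Solving J·Δ = −F gives Δ = (18.227, -1.818).
Then the next iterate is (s, t)₁ = (16.727, -2.818).
Round to (16.727, -2.818) and repeat: F = (-121.55918, 537.70950), J = [[-7.94112, 90.27337], [63.63737, -291.51953]].
Δ = (-3.821, 1.010), so (s, t)₂ = (12.906, -1.808).

(12.906, -1.808)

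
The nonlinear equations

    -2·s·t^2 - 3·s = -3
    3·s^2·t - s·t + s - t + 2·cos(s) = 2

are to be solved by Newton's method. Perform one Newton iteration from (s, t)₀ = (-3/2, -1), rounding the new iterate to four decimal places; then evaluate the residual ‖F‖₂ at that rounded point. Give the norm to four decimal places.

At (-3/2, -1): F = (10.5000, -10.608526).
Jacobian J = [[-2·t^2 - 3, -4·s·t], [6·s·t - t - 2·sin(s) + 1, 3·s^2 - s - 1]].
At the point, J = [[-5.0000, -6.0000], [12.994990, 7.2500]] (det J = 41.719940).
Solving J·Δ = −F gives Δ = (-0.2990, 1.9992).
Then the next iterate is (s, t)₁ = (-1.7990, 0.9992).
Re-evaluating at (-1.7990, 0.9992): F = (11.989246, 6.248340), so ‖F‖₂ = 13.5198.

13.5198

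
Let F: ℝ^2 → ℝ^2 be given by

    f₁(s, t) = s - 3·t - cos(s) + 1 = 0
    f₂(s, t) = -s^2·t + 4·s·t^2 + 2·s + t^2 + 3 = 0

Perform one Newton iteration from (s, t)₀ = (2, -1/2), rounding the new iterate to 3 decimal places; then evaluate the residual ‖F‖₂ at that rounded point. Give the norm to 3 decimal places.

1.938

At (2, -1/2): F = (4.91615, 11.250).
Jacobian J = [[sin(s) + 1, -3], [-2·s·t + 4·t^2 + 2, -s^2 + 8·s·t + 2·t]].
At the point, J = [[1.90930, -3.000], [5.000, -13.000]] (det J = -9.82087).
Solving J·Δ = −F gives Δ = (-3.071, -0.316).
Then the next iterate is (s, t)₁ = (-1.071, -0.816).
Re-evaluating at (-1.071, -0.816): F = (1.89775, -0.39269), so ‖F‖₂ = 1.938.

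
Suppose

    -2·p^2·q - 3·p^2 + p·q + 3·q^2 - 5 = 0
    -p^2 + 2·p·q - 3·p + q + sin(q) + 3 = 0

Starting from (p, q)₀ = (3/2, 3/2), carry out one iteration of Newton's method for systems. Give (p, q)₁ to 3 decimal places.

At (3/2, 3/2): F = (-9.500, 3.24749).
Jacobian J = [[-4·p·q - 6·p + q, -2·p^2 + p + 6·q], [-2·p + 2·q - 3, 2·p + cos(q) + 1]].
At the point, J = [[-16.500, 6.000], [-3.000, 4.07074]] (det J = -49.16716).
Solving J·Δ = −F gives Δ = (-1.183, -1.669).
Then the next iterate is (p, q)₁ = (0.317, -0.169).

(0.317, -0.169)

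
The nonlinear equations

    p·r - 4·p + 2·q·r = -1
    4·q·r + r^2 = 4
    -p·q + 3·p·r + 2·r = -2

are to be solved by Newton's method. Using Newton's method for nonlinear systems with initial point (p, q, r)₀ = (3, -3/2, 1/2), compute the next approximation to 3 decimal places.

(1.411, 3.940, 1.326)

At (3, -3/2, 1/2): F = (-11.000, -6.750, 12.000).
Jacobian J = [[r - 4, 2·r, p + 2·q], [0, 4·r, 4·q + 2·r], [-q + 3·r, -p, 3·p + 2]].
At the point, J = [[-3.500, 1.000, 0.000], [0.000, 2.000, -5.000], [3.000, -3.000, 11.000]] (det J = -39.500).
Solving J·Δ = −F gives Δ = (-1.589, 5.440, 0.826).
Then the next iterate is (p, q, r)₁ = (1.411, 3.940, 1.326).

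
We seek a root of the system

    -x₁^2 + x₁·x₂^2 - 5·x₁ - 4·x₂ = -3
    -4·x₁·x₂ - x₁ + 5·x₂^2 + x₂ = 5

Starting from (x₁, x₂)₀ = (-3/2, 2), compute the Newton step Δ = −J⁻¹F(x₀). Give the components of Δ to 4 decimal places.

(4.1597, 0.2569)

At (-3/2, 2): F = (-5.7500, 30.5000).
Jacobian J = [[-2·x₁ + x₂^2 - 5, 2·x₁·x₂ - 4], [-4·x₂ - 1, -4·x₁ + 10·x₂ + 1]].
At the point, J = [[2.0000, -10.0000], [-9.0000, 27.0000]] (det J = -36.0000).
Solving J·Δ = −F gives Δ = (4.1597, 0.2569).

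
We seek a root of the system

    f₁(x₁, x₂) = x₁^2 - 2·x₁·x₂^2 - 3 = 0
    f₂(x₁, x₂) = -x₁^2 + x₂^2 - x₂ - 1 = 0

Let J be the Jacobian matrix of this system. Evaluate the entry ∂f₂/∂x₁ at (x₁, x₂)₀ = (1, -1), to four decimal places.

-2.0000

∂f₂/∂x₁ = -2·x₁.
At (1, -1) this is -2.0000.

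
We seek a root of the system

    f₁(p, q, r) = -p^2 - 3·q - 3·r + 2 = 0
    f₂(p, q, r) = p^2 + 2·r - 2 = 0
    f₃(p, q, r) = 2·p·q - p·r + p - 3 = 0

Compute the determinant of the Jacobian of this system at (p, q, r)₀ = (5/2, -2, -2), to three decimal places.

-56.500

J = [[-2·p, -3, -3], [2·p, 0, 2], [2·q - r + 1, 2·p, -p]].
At the point, J = [[-5.000, -3.000, -3.000], [5.000, 0.000, 2.000], [-1.000, 5.000, -2.500]].
det J = -56.500.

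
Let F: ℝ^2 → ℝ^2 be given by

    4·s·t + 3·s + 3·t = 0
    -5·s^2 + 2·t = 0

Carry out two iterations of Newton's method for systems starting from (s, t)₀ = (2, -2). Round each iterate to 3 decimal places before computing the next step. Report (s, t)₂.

At (2, -2): F = (-16.000, -24.000).
Jacobian J = [[4·t + 3, 4·s + 3], [-10·s, 2]].
At the point, J = [[-5.000, 11.000], [-20.000, 2.000]] (det J = 210.000).
Solving J·Δ = −F gives Δ = (-1.105, 0.952).
Then the next iterate is (s, t)₁ = (0.895, -1.048).
Round to (0.895, -1.048) and repeat: F = (-4.21084, -6.10112), J = [[-1.192, 6.580], [-8.950, 2.000]].
Δ = (-0.561, 0.538), so (s, t)₂ = (0.334, -0.510).

(0.334, -0.510)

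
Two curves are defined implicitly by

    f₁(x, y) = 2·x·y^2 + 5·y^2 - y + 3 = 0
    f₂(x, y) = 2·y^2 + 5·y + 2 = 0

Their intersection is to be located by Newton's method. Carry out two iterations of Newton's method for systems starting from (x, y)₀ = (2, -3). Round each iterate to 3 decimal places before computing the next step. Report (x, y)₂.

At (2, -3): F = (87.000, 5.000).
Jacobian J = [[2·y^2, 4·x·y + 10·y - 1], [0, 4·y + 5]].
At the point, J = [[18.000, -55.000], [0.000, -7.000]] (det J = -126.000).
Solving J·Δ = −F gives Δ = (-2.651, 0.714).
Then the next iterate is (x, y)₁ = (-0.651, -2.286).
Round to (-0.651, -2.286) and repeat: F = (24.61099, 1.02159), J = [[10.45159, -17.90726], [0.000, -4.144]].
Δ = (-1.932, 0.247), so (x, y)₂ = (-2.583, -2.039).

(-2.583, -2.039)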